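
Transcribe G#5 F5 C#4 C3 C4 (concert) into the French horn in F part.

D#6 C6 G#4 G3 G4

Written C4 sounds as F3 on the French horn in F, so concert pitches are written a perfect fifth up.
G#5 -> D#6
F5 -> C6
C#4 -> G#4
C3 -> G3
C4 -> G4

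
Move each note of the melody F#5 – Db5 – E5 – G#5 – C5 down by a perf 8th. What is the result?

A perfect octave down from F#5 gives F#4.
Db5 down a perfect octave is Db4.
E5 down a perfect octave is E4.
G#5: an octave down reaches G, and 12 semitones makes it G#4.
A perfect octave down from C5 gives C4.

F#4 Db4 E4 G#4 C4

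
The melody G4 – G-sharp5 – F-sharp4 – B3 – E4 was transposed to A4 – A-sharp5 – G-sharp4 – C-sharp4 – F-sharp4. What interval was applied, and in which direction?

up a major second

From G4 to A4 is 2 letter names — a second of some quality.
G4 to A4 is 2 semitones, which makes it a major second; the second version is higher, so the direction is up.
Checking another pair — E4 → F#4 — gives the same interval.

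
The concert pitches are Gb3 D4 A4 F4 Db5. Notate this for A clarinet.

Bbb3 F4 C5 Ab4 Fb5

The A clarinet sounds a minor third below written, so the written part must be a minor third above concert — transpose each note up.
Gb3 → Bbb3
D4 → F4
A4 → C5
F4 → Ab4
Db5 → Fb5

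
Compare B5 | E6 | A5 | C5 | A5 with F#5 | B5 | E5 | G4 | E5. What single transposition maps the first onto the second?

down a perfect fourth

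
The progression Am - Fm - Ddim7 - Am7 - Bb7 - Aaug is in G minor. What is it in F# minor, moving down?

G minor down to F# minor is a minor second; each chord root moves by that interval while the quality stays the same.
Am: root A down a minor second → G#, giving G#m.
Fm: root F down a minor second → E, giving Em.
Ddim7: root D down a minor second → C#, giving C#dim7.
Am7: root A down a minor second → G#, giving G#m7.
Bb7: root Bb down a minor second → A, giving A7.
Aaug: root A down a minor second → G#, giving G#aug.

G#m Em C#dim7 G#m7 A7 G#aug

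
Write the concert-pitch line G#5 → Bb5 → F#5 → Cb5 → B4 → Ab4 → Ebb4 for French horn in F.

D#6 F6 C#6 Gb5 F#5 Eb5 Bbb4

The French horn in F sounds a perfect fifth below written, so the written part must be a perfect fifth above concert — transpose each note up.
G#5 gives D#6
Bb5 gives F6
F#5 gives C#6
Cb5 gives Gb5
B4 gives F#5
Ab4 gives Eb5
Ebb4 gives Bbb4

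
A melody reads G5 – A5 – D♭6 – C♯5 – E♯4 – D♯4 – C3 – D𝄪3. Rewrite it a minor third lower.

A minor third down from G5 gives E5.
A minor third down from A5 gives F#5.
A minor third down from Db6 gives Bb5.
C#5: a third down reaches A, and 3 semitones makes it A#4.
E#4 down a minor third is C##4.
D#4: a third down reaches B, and 3 semitones makes it B#3.
A minor third down from C3 gives A2.
A minor third down from D##3 gives B##2.

E5 F#5 Bb5 A#4 C##4 B#3 A2 B##2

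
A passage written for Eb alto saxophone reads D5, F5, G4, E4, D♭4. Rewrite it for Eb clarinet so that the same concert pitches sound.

D4 F4 G3 E3 Db3

First find concert pitch: the Eb alto saxophone sounds a major sixth below written, so D5 F5 G4 E4 D♭4 sounds F4 Ab4 Bb3 G3 Fb3.
Then write for Eb clarinet: it sounds a minor third above written, so the part must be a minor third below concert.
F4 → D4
Ab4 → F4
Bb3 → G3
G3 → E3
Fb3 → Db3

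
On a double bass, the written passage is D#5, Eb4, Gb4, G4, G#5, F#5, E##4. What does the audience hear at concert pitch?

The double bass sounds a perfect octave below written, so transpose each written note down a perfect octave.
D#5 → D#4
Eb4 → Eb3
Gb4 → Gb3
G4 → G3
G#5 → G#4
F#5 → F#4
E##4 → E##3

D#4 Eb3 Gb3 G3 G#4 F#4 E##3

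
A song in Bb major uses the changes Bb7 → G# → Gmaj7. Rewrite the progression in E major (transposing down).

E7 C## C#maj7

Bb major down to E major is a diminished fifth; each chord root moves by that interval while the quality stays the same.
Bb7: root Bb down a diminished fifth → E, giving E7.
G#: root G# down a diminished fifth → C##, giving C##.
Gmaj7: root G down a diminished fifth → C#, giving C#maj7.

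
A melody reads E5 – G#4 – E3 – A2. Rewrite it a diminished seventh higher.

E5 -> Db6
G#4 -> F5
E3 -> Db4
A2 -> Gb3

Db6 F5 Db4 Gb3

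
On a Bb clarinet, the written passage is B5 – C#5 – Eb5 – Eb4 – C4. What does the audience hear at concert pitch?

A5 B4 Db5 Db4 Bb3

The Bb clarinet sounds a major second below written, so transpose each written note down a major second.
B5 -> A5
C#5 -> B4
Eb5 -> Db5
Eb4 -> Db4
C4 -> Bb3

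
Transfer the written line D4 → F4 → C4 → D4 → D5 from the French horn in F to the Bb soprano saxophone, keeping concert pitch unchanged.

A3 C4 G3 A3 A4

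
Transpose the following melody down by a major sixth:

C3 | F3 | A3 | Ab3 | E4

Eb2 Ab2 C3 Cb3 G3

C3 -> Eb2
F3 -> Ab2
A3 -> C3
Ab3 -> Cb3
E4 -> G3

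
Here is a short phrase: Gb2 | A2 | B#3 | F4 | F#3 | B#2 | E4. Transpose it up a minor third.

Bbb2 C3 D#4 Ab4 A3 D#3 G4

Gb2 gives Bbb2
A2 gives C3
B#3 gives D#4
F4 gives Ab4
F#3 gives A3
B#2 gives D#3
E4 gives G4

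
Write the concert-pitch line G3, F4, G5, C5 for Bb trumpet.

Written C4 sounds as Bb3 on the Bb trumpet, so concert pitches are written a major second up.
G3 becomes A3
F4 becomes G4
G5 becomes A5
C5 becomes D5

A3 G4 A5 D5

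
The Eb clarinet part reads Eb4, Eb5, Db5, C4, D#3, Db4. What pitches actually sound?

Gb4 Gb5 Fb5 Eb4 F#3 Fb4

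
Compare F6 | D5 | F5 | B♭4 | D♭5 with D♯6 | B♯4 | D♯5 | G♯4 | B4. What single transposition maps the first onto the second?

Take the first pair: F6 → D#6. F to D spans 3 letter names, so the interval is some kind of third.
D#6 to F6 is 2 semitones, which makes it a diminished third; the second version is lower, so the direction is down.
Checking another pair — Db5 → B4 — gives the same interval.

down a diminished third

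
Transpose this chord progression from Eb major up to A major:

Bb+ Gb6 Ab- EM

Eb major up to A major is an augmented fourth; each chord root moves by that interval while the quality stays the same.
Bb+: root Bb up an augmented fourth → E, giving E+.
Gb6: root Gb up an augmented fourth → C, giving C6.
Ab-: root Ab up an augmented fourth → D, giving D-.
EM: root E up an augmented fourth → A#, giving A#M.

E+ C6 D- A#M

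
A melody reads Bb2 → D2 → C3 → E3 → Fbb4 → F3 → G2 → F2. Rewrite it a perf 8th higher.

Bb3 D3 C4 E4 Fbb5 F4 G3 F3

Bb2 gives Bb3
D2 gives D3
C3 gives C4
E3 gives E4
Fbb4 gives Fbb5
F3 gives F4
G2 gives G3
F2 gives F3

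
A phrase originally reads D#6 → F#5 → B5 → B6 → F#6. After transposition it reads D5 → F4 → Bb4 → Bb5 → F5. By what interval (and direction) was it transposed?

down an augmented octave

Take the first pair: D#6 → D5. D to D spans 8 letter names, so the interval is some kind of octave.
D5 to D#6 is 13 semitones, which makes it an augmented octave; the second version is lower, so the direction is down.
Checking another pair — F#6 → F5 — gives the same interval.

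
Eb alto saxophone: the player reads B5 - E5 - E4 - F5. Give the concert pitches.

D5 G4 G3 Ab4

The Eb alto saxophone sounds a major sixth below written, so transpose each written note down a major sixth.
B5 becomes D5
E5 becomes G4
E4 becomes G3
F5 becomes Ab4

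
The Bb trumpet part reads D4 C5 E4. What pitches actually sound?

Written C4 on the Bb trumpet sounds as Bb3, a major second lower; apply that shift to every note.
D4 → C4
C5 → Bb4
E4 → D4

C4 Bb4 D4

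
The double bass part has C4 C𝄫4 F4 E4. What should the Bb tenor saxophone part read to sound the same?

First find concert pitch: the double bass sounds a perfect octave below written, so C4 C𝄫4 F4 E4 sounds C3 Cbb3 F3 E3.
Then write for Bb tenor saxophone: it sounds a major ninth below written, so the part must be a major ninth above concert.
C3 → D4
Cbb3 → Dbb4
F3 → G4
E3 → F#4

D4 Dbb4 G4 F#4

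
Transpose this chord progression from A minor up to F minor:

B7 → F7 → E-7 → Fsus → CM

A minor up to F minor is a minor sixth; each chord root moves by that interval while the quality stays the same.
B7: root B up a minor sixth → G, giving G7.
F7: root F up a minor sixth → Db, giving Db7.
E-7: root E up a minor sixth → C, giving C-7.
Fsus: root F up a minor sixth → Db, giving Dbsus.
CM: root C up a minor sixth → Ab, giving AbM.

G7 Db7 C-7 Dbsus AbM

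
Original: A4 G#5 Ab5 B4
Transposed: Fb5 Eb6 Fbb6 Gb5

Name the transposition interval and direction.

Take the first pair: A4 → Fb5. A to F spans 6 letter names, so the interval is some kind of sixth.
A4 to Fb5 is 7 semitones, which makes it a diminished sixth; the second version is higher, so the direction is up.
Checking another pair — B4 → Gb5 — gives the same interval.

up a diminished sixth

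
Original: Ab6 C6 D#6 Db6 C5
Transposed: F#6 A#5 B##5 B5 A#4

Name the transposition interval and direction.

down a diminished third

From Ab6 to F#6 is 3 letter names — a third of some quality.
F#6 to Ab6 is 2 semitones, which makes it a diminished third; the second version is lower, so the direction is down.
Checking another pair — C5 → A#4 — gives the same interval.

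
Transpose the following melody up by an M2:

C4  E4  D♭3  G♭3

D4 F#4 Eb3 Ab3

C4: a second up reaches D, and 2 semitones makes it D4.
E4: a second up reaches F, and 2 semitones makes it F#4.
A major second up from Db3 gives Eb3.
Gb3: a second up reaches A, and 2 semitones makes it Ab3.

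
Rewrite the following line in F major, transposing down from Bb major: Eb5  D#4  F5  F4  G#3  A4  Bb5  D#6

Bb major to F major down is a perfect fourth, so every note moves down by that interval.
Eb5 to Bb4
D#4 to A#3
F5 to C5
F4 to C4
G#3 to D#3
A4 to E4
Bb5 to F5
D#6 to A#5

Bb4 A#3 C5 C4 D#3 E4 F5 A#5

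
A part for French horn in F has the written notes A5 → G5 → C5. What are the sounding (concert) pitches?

Written C4 on the French horn in F sounds as F3, a perfect fifth lower; apply that shift to every note.
A5 to D5
G5 to C5
C5 to F4

D5 C5 F4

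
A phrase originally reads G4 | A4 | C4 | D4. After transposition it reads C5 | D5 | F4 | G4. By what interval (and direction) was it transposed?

up a perfect fourth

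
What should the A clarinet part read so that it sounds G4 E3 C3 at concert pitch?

Bb4 G3 Eb3

The A clarinet sounds a minor third below written, so the written part must be a minor third above concert — transpose each note up.
G4 to Bb4
E3 to G3
C3 to Eb3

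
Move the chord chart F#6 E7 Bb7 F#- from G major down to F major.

E6 D7 Ab7 E-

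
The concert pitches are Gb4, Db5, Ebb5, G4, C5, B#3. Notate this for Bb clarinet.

Ab4 Eb5 Fb5 A4 D5 C##4

Written C4 sounds as Bb3 on the Bb clarinet, so concert pitches are written a major second up.
Gb4 to Ab4
Db5 to Eb5
Ebb5 to Fb5
G4 to A4
C5 to D5
B#3 to C##4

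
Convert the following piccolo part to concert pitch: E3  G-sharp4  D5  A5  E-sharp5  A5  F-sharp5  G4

The piccolo sounds a perfect octave above written, so transpose each written note up a perfect octave.
E3 gives E4
G#4 gives G#5
D5 gives D6
A5 gives A6
E#5 gives E#6
A5 gives A6
F#5 gives F#6
G4 gives G5

E4 G#5 D6 A6 E#6 A6 F#6 G5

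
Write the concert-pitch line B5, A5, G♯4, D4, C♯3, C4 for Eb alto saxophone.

The Eb alto saxophone sounds a major sixth below written, so the written part must be a major sixth above concert — transpose each note up.
B5 → G#6
A5 → F#6
G#4 → E#5
D4 → B4
C#3 → A#3
C4 → A4

G#6 F#6 E#5 B4 A#3 A4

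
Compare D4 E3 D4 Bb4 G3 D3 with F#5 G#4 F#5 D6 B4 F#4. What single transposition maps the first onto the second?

up a major tenth

From D4 to F#5 is 10 letter names — a tenth of some quality.
D4 to F#5 is 16 semitones, which makes it a major tenth; the second version is higher, so the direction is up.
Checking another pair — D3 → F#4 — gives the same interval.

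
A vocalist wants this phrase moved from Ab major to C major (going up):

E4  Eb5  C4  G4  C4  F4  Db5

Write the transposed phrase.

G#4 G5 E4 B4 E4 A4 F5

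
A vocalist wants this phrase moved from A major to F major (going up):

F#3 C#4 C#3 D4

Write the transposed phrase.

D4 A4 A3 Bb4

A major to F major up is a minor sixth, so every note moves up by that interval.
F#3 -> D4
C#4 -> A4
C#3 -> A3
D4 -> Bb4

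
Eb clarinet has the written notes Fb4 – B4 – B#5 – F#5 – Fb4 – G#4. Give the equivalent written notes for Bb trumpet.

First find concert pitch: the Eb clarinet sounds a minor third above written, so Fb4 B4 B#5 F#5 Fb4 G#4 sounds Abb4 D5 D#6 A5 Abb4 B4.
Then write for Bb trumpet: it sounds a major second below written, so the part must be a major second above concert.
Abb4 → Bbb4
D5 → E5
D#6 → E#6
A5 → B5
Abb4 → Bbb4
B4 → C#5

Bbb4 E5 E#6 B5 Bbb4 C#5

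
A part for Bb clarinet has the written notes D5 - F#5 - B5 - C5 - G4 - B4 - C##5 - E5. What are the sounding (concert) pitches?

Written C4 on the Bb clarinet sounds as Bb3, a major second lower; apply that shift to every note.
D5 -> C5
F#5 -> E5
B5 -> A5
C5 -> Bb4
G4 -> F4
B4 -> A4
C##5 -> B#4
E5 -> D5

C5 E5 A5 Bb4 F4 A4 B#4 D5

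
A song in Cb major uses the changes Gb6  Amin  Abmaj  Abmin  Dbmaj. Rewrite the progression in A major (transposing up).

Cb major up to A major is an augmented sixth; each chord root moves by that interval while the quality stays the same.
Gb6: root Gb up an augmented sixth → E, giving E6.
Amin: root A up an augmented sixth → F##, giving F##min.
Abmaj: root Ab up an augmented sixth → F#, giving F#maj.
Abmin: root Ab up an augmented sixth → F#, giving F#min.
Dbmaj: root Db up an augmented sixth → B, giving Bmaj.

E6 F##min F#maj F#min Bmaj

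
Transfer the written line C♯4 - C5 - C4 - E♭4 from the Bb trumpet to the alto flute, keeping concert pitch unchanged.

E4 Eb5 Eb4 Gb4

First find concert pitch: the Bb trumpet sounds a major second below written, so C♯4 C5 C4 E♭4 sounds B3 Bb4 Bb3 Db4.
Then write for alto flute: it sounds a perfect fourth below written, so the part must be a perfect fourth above concert.
B3 → E4
Bb4 → Eb5
Bb3 → Eb4
Db4 → Gb4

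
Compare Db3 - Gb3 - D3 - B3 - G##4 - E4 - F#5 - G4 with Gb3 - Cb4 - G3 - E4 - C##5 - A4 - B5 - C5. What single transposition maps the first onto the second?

From Db3 to Gb3 is 4 letter names — a fourth of some quality.
Db3 to Gb3 is 5 semitones, which makes it a perfect fourth; the second version is higher, so the direction is up.
Checking another pair — G4 → C5 — gives the same interval.

up a perfect fourth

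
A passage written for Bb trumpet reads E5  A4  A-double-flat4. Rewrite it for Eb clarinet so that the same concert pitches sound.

First find concert pitch: the Bb trumpet sounds a major second below written, so E5 A4 A-double-flat4 sounds D5 G4 Gbb4.
Then write for Eb clarinet: it sounds a minor third above written, so the part must be a minor third below concert.
D5 → B4
G4 → E4
Gbb4 → Ebb4

B4 E4 Ebb4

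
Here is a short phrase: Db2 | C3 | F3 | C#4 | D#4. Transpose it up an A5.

Db2 → A2
C3 → G#3
F3 → C#4
C#4 → G##4
D#4 → A##4

A2 G#3 C#4 G##4 A##4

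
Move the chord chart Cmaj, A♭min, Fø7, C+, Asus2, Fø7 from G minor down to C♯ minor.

G minor down to C♯ minor is a diminished fifth; each chord root moves by that interval while the quality stays the same.
Cmaj: root C down a diminished fifth → F#, giving F#maj.
A♭min: root A♭ down a diminished fifth → D, giving Dmin.
Fø7: root F down a diminished fifth → B, giving Bø7.
C+: root C down a diminished fifth → F#, giving F#+.
Asus2: root A down a diminished fifth → D#, giving D#sus2.
Fø7: root F down a diminished fifth → B, giving Bø7.

F#maj Dmin Bø7 F#+ D#sus2 Bø7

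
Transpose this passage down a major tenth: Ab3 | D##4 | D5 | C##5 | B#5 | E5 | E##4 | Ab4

A major tenth down from Ab3 gives Fb2.
A major tenth down from D##4 gives B#2.
D5: a tenth down reaches B, and 16 semitones makes it Bb3.
A major tenth down from C##5 gives A#3.
B#5: a tenth down reaches G, and 16 semitones makes it G#4.
E5: a tenth down reaches C, and 16 semitones makes it C4.
A major tenth down from E##4 gives C##3.
Ab4: a tenth down reaches F, and 16 semitones makes it Fb3.

Fb2 B#2 Bb3 A#3 G#4 C4 C##3 Fb3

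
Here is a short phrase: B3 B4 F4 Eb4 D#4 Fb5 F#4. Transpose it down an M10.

A major tenth down from B3 gives G2.
B4: a tenth down reaches G, and 16 semitones makes it G3.
A major tenth down from F4 gives Db3.
Eb4 down a major tenth is Cb3.
D#4 down a major tenth is B2.
Fb5 down a major tenth is Dbb4.
F#4 down a major tenth is D3.

G2 G3 Db3 Cb3 B2 Dbb4 D3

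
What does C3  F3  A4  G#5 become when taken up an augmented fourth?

F#3 B3 D#5 C##6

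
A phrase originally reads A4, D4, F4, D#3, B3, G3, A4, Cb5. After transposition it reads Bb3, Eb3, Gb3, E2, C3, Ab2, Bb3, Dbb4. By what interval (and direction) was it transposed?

down a major seventh

Take the first pair: A4 → Bb3. A to B spans 7 letter names, so the interval is some kind of seventh.
Bb3 to A4 is 11 semitones, which makes it a major seventh; the second version is lower, so the direction is down.
Checking another pair — Cb5 → Dbb4 — gives the same interval.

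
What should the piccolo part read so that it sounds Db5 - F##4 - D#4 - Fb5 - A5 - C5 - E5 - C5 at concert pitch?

Db4 F##3 D#3 Fb4 A4 C4 E4 C4

The piccolo sounds a perfect octave above written, so the written part must be a perfect octave below concert — transpose each note down.
Db5 becomes Db4
F##4 becomes F##3
D#4 becomes D#3
Fb5 becomes Fb4
A5 becomes A4
C5 becomes C4
E5 becomes E4
C5 becomes C4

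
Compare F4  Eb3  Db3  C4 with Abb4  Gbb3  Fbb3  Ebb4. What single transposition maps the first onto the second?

up a diminished third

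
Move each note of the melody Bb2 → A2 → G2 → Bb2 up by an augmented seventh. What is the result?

Bb2: a seventh up reaches A, and 12 semitones makes it A#3.
A2: a seventh up reaches G, and 12 semitones makes it G##3.
An augmented seventh up from G2 gives F##3.
An augmented seventh up from Bb2 gives A#3.

A#3 G##3 F##3 A#3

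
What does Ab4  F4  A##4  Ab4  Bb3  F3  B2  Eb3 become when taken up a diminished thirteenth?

Fbb6 Dbb6 F#6 Fbb6 Gbb5 Dbb5 Gb4 Cbb5

A diminished thirteenth up from Ab4 gives Fbb6.
F4: a thirteenth up reaches D, and 19 semitones makes it Dbb6.
A##4 up a diminished thirteenth is F#6.
Ab4: a thirteenth up reaches F, and 19 semitones makes it Fbb6.
Bb3 up a diminished thirteenth is Gbb5.
A diminished thirteenth up from F3 gives Dbb5.
B2: a thirteenth up reaches G, and 19 semitones makes it Gb4.
A diminished thirteenth up from Eb3 gives Cbb5.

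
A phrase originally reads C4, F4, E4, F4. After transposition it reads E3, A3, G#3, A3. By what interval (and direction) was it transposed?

From C4 to E3 is 6 letter names — a sixth of some quality.
E3 to C4 is 8 semitones, which makes it a minor sixth; the second version is lower, so the direction is down.
Checking another pair — F4 → A3 — gives the same interval.

down a minor sixth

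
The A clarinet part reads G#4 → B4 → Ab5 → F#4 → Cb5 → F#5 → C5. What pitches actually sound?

Written C4 on the A clarinet sounds as A3, a minor third lower; apply that shift to every note.
G#4 becomes E#4
B4 becomes G#4
Ab5 becomes F5
F#4 becomes D#4
Cb5 becomes Ab4
F#5 becomes D#5
C5 becomes A4

E#4 G#4 F5 D#4 Ab4 D#5 A4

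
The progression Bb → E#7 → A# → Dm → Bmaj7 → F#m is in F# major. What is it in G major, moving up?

F# major up to G major is a minor second; each chord root moves by that interval while the quality stays the same.
Bb: root Bb up a minor second → Cb, giving Cb.
E#7: root E# up a minor second → F#, giving F#7.
A#: root A# up a minor second → B, giving B.
Dm: root D up a minor second → Eb, giving Ebm.
Bmaj7: root B up a minor second → C, giving Cmaj7.
F#m: root F# up a minor second → G, giving Gm.

Cb F#7 B Ebm Cmaj7 Gm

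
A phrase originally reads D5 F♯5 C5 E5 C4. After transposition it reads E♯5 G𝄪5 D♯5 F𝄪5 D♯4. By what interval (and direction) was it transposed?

From D5 to E#5 is 2 letter names — a second of some quality.
D5 to E#5 is 3 semitones, which makes it an augmented second; the second version is higher, so the direction is up.
Checking another pair — C4 → D#4 — gives the same interval.

up an augmented second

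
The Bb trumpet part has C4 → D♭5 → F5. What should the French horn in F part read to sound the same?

First find concert pitch: the Bb trumpet sounds a major second below written, so C4 D♭5 F5 sounds Bb3 Cb5 Eb5.
Then write for French horn in F: it sounds a perfect fifth below written, so the part must be a perfect fifth above concert.
Bb3 → F4
Cb5 → Gb5
Eb5 → Bb5

F4 Gb5 Bb5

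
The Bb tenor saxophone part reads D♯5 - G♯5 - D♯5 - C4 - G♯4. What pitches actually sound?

The Bb tenor saxophone sounds a major ninth below written, so transpose each written note down a major ninth.
D#5 becomes C#4
G#5 becomes F#4
D#5 becomes C#4
C4 becomes Bb2
G#4 becomes F#3

C#4 F#4 C#4 Bb2 F#3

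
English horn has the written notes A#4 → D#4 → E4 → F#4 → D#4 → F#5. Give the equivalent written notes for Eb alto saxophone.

First find concert pitch: the English horn sounds a perfect fifth below written, so A#4 D#4 E4 F#4 D#4 F#5 sounds D#4 G#3 A3 B3 G#3 B4.
Then write for Eb alto saxophone: it sounds a major sixth below written, so the part must be a major sixth above concert.
D#4 → B#4
G#3 → E#4
A3 → F#4
B3 → G#4
G#3 → E#4
B4 → G#5

B#4 E#4 F#4 G#4 E#4 G#5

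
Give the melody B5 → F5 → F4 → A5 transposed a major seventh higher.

B5: a seventh up reaches A, and 11 semitones makes it A#6.
A major seventh up from F5 gives E6.
F4 up a major seventh is E5.
A major seventh up from A5 gives G#6.

A#6 E6 E5 G#6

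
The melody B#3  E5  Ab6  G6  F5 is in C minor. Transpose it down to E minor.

From C down to E is a minor sixth; apply that to each pitch.
B#3 gives D##3
E5 gives G#4
Ab6 gives C6
G6 gives B5
F5 gives A4

D##3 G#4 C6 B5 A4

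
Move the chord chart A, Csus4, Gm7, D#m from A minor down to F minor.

F Absus4 Ebm7 Bm

A minor down to F minor is a major third; each chord root moves by that interval while the quality stays the same.
A: root A down a major third → F, giving F.
Csus4: root C down a major third → Ab, giving Absus4.
Gm7: root G down a major third → Eb, giving Ebm7.
D#m: root D# down a major third → B, giving Bm.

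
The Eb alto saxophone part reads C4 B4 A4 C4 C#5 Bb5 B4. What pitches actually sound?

Eb3 D4 C4 Eb3 E4 Db5 D4

The Eb alto saxophone sounds a major sixth below written, so transpose each written note down a major sixth.
C4 becomes Eb3
B4 becomes D4
A4 becomes C4
C4 becomes Eb3
C#5 becomes E4
Bb5 becomes Db5
B4 becomes D4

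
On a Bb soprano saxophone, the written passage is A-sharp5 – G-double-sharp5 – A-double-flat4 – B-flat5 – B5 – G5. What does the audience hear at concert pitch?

The Bb soprano saxophone sounds a major second below written, so transpose each written note down a major second.
A#5 -> G#5
G##5 -> F##5
Abb4 -> Gbb4
Bb5 -> Ab5
B5 -> A5
G5 -> F5

G#5 F##5 Gbb4 Ab5 A5 F5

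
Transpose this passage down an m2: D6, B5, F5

C#6 A#5 E5

A minor second down from D6 gives C#6.
A minor second down from B5 gives A#5.
A minor second down from F5 gives E5.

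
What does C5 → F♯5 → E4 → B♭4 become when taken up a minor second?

C5 -> Db5
F#5 -> G5
E4 -> F4
Bb4 -> Cb5

Db5 G5 F4 Cb5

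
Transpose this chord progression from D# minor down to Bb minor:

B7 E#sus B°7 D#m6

Gb7 Csus Gb°7 Bbm6

D# minor down to Bb minor is an augmented third; each chord root moves by that interval while the quality stays the same.
B7: root B down an augmented third → Gb, giving Gb7.
E#sus: root E# down an augmented third → C, giving Csus.
B°7: root B down an augmented third → Gb, giving Gb°7.
D#m6: root D# down an augmented third → Bb, giving Bbm6.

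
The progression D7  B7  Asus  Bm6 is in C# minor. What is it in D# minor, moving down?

C# minor down to D# minor is a minor seventh; each chord root moves by that interval while the quality stays the same.
D7: root D down a minor seventh → E, giving E7.
B7: root B down a minor seventh → C#, giving C#7.
Asus: root A down a minor seventh → B, giving Bsus.
Bm6: root B down a minor seventh → C#, giving C#m6.

E7 C#7 Bsus C#m6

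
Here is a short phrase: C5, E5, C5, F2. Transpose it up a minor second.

Db5 F5 Db5 Gb2

C5 -> Db5
E5 -> F5
C5 -> Db5
F2 -> Gb2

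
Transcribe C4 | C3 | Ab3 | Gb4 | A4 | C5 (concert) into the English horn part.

The English horn sounds a perfect fifth below written, so the written part must be a perfect fifth above concert — transpose each note up.
C4 becomes G4
C3 becomes G3
Ab3 becomes Eb4
Gb4 becomes Db5
A4 becomes E5
C5 becomes G5

G4 G3 Eb4 Db5 E5 G5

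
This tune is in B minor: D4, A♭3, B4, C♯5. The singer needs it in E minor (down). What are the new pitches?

From B down to E is a perfect fifth; apply that to each pitch.
D4 to G3
Ab3 to Db3
B4 to E4
C#5 to F#4

G3 Db3 E4 F#4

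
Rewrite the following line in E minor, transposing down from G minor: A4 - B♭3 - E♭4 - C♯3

G minor to E minor down is a minor third, so every note moves down by that interval.
A4 gives F#4
Bb3 gives G3
Eb4 gives C4
C#3 gives A#2

F#4 G3 C4 A#2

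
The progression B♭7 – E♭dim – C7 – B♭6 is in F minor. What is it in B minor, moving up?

F minor up to B minor is an augmented fourth; each chord root moves by that interval while the quality stays the same.
B♭7: root B♭ up an augmented fourth → E, giving E7.
E♭dim: root E♭ up an augmented fourth → A, giving Adim.
C7: root C up an augmented fourth → F#, giving F#7.
B♭6: root B♭ up an augmented fourth → E, giving E6.

E7 Adim F#7 E6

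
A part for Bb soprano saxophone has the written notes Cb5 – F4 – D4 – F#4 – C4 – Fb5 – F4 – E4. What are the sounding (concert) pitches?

The Bb soprano saxophone sounds a major second below written, so transpose each written note down a major second.
Cb5 to Bbb4
F4 to Eb4
D4 to C4
F#4 to E4
C4 to Bb3
Fb5 to Ebb5
F4 to Eb4
E4 to D4

Bbb4 Eb4 C4 E4 Bb3 Ebb5 Eb4 D4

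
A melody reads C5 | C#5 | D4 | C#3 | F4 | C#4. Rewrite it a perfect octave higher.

C5 gives C6
C#5 gives C#6
D4 gives D5
C#3 gives C#4
F4 gives F5
C#4 gives C#5

C6 C#6 D5 C#4 F5 C#5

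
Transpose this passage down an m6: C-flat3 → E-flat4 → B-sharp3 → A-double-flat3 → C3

Cb3 down a minor sixth is Eb2.
Eb4 down a minor sixth is G3.
A minor sixth down from B#3 gives D##3.
Abb3 down a minor sixth is Cb3.
C3 down a minor sixth is E2.

Eb2 G3 D##3 Cb3 E2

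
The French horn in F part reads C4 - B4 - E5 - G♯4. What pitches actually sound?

F3 E4 A4 C#4

The French horn in F sounds a perfect fifth below written, so transpose each written note down a perfect fifth.
C4 gives F3
B4 gives E4
E5 gives A4
G#4 gives C#4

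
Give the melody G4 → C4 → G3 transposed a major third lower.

Eb4 Ab3 Eb3

A major third down from G4 gives Eb4.
C4 down a major third is Ab3.
G3 down a major third is Eb3.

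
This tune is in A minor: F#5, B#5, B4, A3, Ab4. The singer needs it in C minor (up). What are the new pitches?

A5 D#6 D5 C4 Cb5

From A up to C is a minor third; apply that to each pitch.
F#5 becomes A5
B#5 becomes D#6
B4 becomes D5
A3 becomes C4
Ab4 becomes Cb5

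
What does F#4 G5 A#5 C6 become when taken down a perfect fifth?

B3 C5 D#5 F5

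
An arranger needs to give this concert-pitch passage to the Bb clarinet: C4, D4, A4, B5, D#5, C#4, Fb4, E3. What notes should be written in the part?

D4 E4 B4 C#6 E#5 D#4 Gb4 F#3

The Bb clarinet sounds a major second below written, so the written part must be a major second above concert — transpose each note up.
C4 to D4
D4 to E4
A4 to B4
B5 to C#6
D#5 to E#5
C#4 to D#4
Fb4 to Gb4
E3 to F#3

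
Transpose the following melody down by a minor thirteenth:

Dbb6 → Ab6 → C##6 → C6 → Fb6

Fb4 C5 E##4 E4 Ab4

Dbb6 gives Fb4
Ab6 gives C5
C##6 gives E##4
C6 gives E4
Fb6 gives Ab4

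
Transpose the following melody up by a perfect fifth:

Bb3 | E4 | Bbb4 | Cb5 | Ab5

F4 B4 Fb5 Gb5 Eb6

Bb3 → F4
E4 → B4
Bbb4 → Fb5
Cb5 → Gb5
Ab5 → Eb6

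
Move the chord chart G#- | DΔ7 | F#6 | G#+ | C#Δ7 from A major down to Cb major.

Bb- FbΔ7 Ab6 Bb+ EbΔ7

A major down to Cb major is an augmented sixth; each chord root moves by that interval while the quality stays the same.
G#-: root G# down an augmented sixth → Bb, giving Bb-.
DΔ7: root D down an augmented sixth → Fb, giving FbΔ7.
F#6: root F# down an augmented sixth → Ab, giving Ab6.
G#+: root G# down an augmented sixth → Bb, giving Bb+.
C#Δ7: root C# down an augmented sixth → Eb, giving EbΔ7.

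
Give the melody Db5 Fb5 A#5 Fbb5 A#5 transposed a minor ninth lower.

Db5: a ninth down reaches C, and 13 semitones makes it C4.
A minor ninth down from Fb5 gives Eb4.
A minor ninth down from A#5 gives G##4.
Fbb5 down a minor ninth is Ebb4.
A minor ninth down from A#5 gives G##4.

C4 Eb4 G##4 Ebb4 G##4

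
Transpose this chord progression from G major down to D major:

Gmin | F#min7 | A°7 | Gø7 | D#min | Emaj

Dmin C#min7 E°7 Dø7 A#min Bmaj

G major down to D major is a perfect fourth; each chord root moves by that interval while the quality stays the same.
Gmin: root G down a perfect fourth → D, giving Dmin.
F#min7: root F# down a perfect fourth → C#, giving C#min7.
A°7: root A down a perfect fourth → E, giving E°7.
Gø7: root G down a perfect fourth → D, giving Dø7.
D#min: root D# down a perfect fourth → A#, giving A#min.
Emaj: root E down a perfect fourth → B, giving Bmaj.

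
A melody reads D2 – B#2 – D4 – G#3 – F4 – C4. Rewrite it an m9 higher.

Eb3 C#4 Eb5 A4 Gb5 Db5

D2 becomes Eb3
B#2 becomes C#4
D4 becomes Eb5
G#3 becomes A4
F4 becomes Gb5
C4 becomes Db5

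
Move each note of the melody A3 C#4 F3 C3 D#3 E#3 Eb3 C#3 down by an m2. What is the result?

A3 gives G#3
C#4 gives B#3
F3 gives E3
C3 gives B2
D#3 gives C##3
E#3 gives D##3
Eb3 gives D3
C#3 gives B#2

G#3 B#3 E3 B2 C##3 D##3 D3 B#2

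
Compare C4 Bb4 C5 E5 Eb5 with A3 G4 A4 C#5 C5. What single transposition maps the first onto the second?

down a minor third

From C4 to A3 is 3 letter names — a third of some quality.
A3 to C4 is 3 semitones, which makes it a minor third; the second version is lower, so the direction is down.
Checking another pair — Eb5 → C5 — gives the same interval.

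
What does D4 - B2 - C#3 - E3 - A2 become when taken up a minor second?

D4 gives Eb4
B2 gives C3
C#3 gives D3
E3 gives F3
A2 gives Bb2

Eb4 C3 D3 F3 Bb2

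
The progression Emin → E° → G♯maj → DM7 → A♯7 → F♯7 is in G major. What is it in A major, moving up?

G major up to A major is a major second; each chord root moves by that interval while the quality stays the same.
Emin: root E up a major second → F#, giving F#min.
E°: root E up a major second → F#, giving F#°.
G♯maj: root G♯ up a major second → A#, giving A#maj.
DM7: root D up a major second → E, giving EM7.
A♯7: root A♯ up a major second → B#, giving B#7.
F♯7: root F♯ up a major second → G#, giving G#7.

F#min F#° A#maj EM7 B#7 G#7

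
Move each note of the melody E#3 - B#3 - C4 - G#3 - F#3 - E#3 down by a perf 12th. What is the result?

E#3 down a perfect twelfth is A#1.
B#3 down a perfect twelfth is E#2.
A perfect twelfth down from C4 gives F2.
G#3 down a perfect twelfth is C#2.
A perfect twelfth down from F#3 gives B1.
A perfect twelfth down from E#3 gives A#1.

A#1 E#2 F2 C#2 B1 A#1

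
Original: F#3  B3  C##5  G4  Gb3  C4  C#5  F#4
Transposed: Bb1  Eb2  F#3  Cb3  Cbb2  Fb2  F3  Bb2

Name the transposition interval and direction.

down an augmented twelfth

From F#3 to Bb1 is 12 letter names — a twelfth of some quality.
Bb1 to F#3 is 20 semitones, which makes it an augmented twelfth; the second version is lower, so the direction is down.
Checking another pair — F#4 → Bb2 — gives the same interval.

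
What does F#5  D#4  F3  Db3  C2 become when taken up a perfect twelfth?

C#7 A#5 C5 Ab4 G3

F#5: a twelfth up reaches C, and 19 semitones makes it C#7.
D#4: a twelfth up reaches A, and 19 semitones makes it A#5.
A perfect twelfth up from F3 gives C5.
A perfect twelfth up from Db3 gives Ab4.
C2: a twelfth up reaches G, and 19 semitones makes it G3.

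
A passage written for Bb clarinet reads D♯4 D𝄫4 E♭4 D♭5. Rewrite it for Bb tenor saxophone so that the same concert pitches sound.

D#5 Dbb5 Eb5 Db6

First find concert pitch: the Bb clarinet sounds a major second below written, so D♯4 D𝄫4 E♭4 D♭5 sounds C#4 Cbb4 Db4 Cb5.
Then write for Bb tenor saxophone: it sounds a major ninth below written, so the part must be a major ninth above concert.
C#4 → D#5
Cbb4 → Dbb5
Db4 → Eb5
Cb5 → Db6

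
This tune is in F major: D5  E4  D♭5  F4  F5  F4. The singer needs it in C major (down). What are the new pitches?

A4 B3 Ab4 C4 C5 C4

F major to C major down is a perfect fourth, so every note moves down by that interval.
D5 gives A4
E4 gives B3
Db5 gives Ab4
F4 gives C4
F5 gives C5
F4 gives C4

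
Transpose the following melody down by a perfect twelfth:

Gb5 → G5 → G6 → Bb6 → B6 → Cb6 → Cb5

A perfect twelfth down from Gb5 gives Cb4.
A perfect twelfth down from G5 gives C4.
G6 down a perfect twelfth is C5.
Bb6: a twelfth down reaches E, and 19 semitones makes it Eb5.
B6 down a perfect twelfth is E5.
Cb6 down a perfect twelfth is Fb4.
Cb5: a twelfth down reaches F, and 19 semitones makes it Fb3.

Cb4 C4 C5 Eb5 E5 Fb4 Fb3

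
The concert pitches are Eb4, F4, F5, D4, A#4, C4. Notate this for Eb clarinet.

The Eb clarinet sounds a minor third above written, so the written part must be a minor third below concert — transpose each note down.
Eb4 gives C4
F4 gives D4
F5 gives D5
D4 gives B3
A#4 gives F##4
C4 gives A3

C4 D4 D5 B3 F##4 A3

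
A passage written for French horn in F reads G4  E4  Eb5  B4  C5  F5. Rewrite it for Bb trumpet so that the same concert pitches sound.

D4 B3 Bb4 F#4 G4 C5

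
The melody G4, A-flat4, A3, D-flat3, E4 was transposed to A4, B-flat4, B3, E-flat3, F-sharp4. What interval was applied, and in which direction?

up a major second

From G4 to A4 is 2 letter names — a second of some quality.
G4 to A4 is 2 semitones, which makes it a major second; the second version is higher, so the direction is up.
Checking another pair — E4 → F#4 — gives the same interval.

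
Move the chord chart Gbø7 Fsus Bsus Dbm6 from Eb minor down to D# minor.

F#ø7 E#sus A##sus C#m6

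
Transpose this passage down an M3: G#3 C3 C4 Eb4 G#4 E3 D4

G#3 down a major third is E3.
A major third down from C3 gives Ab2.
A major third down from C4 gives Ab3.
Eb4 down a major third is Cb4.
G#4: a third down reaches E, and 4 semitones makes it E4.
A major third down from E3 gives C3.
A major third down from D4 gives Bb3.

E3 Ab2 Ab3 Cb4 E4 C3 Bb3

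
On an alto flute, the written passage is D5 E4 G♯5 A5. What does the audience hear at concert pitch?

A4 B3 D#5 E5

Written C4 on the alto flute sounds as G3, a perfect fourth lower; apply that shift to every note.
D5 becomes A4
E4 becomes B3
G#5 becomes D#5
A5 becomes E5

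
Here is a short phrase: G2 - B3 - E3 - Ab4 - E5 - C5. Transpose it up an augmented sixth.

G2: a sixth up reaches E, and 10 semitones makes it E#3.
B3: a sixth up reaches G, and 10 semitones makes it G##4.
E3 up an augmented sixth is C##4.
Ab4 up an augmented sixth is F#5.
E5: a sixth up reaches C, and 10 semitones makes it C##6.
C5: a sixth up reaches A, and 10 semitones makes it A#5.

E#3 G##4 C##4 F#5 C##6 A#5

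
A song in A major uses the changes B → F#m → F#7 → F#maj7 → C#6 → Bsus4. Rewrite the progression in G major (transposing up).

A Em E7 Emaj7 B6 Asus4

A major up to G major is a minor seventh; each chord root moves by that interval while the quality stays the same.
B: root B up a minor seventh → A, giving A.
F#m: root F# up a minor seventh → E, giving Em.
F#7: root F# up a minor seventh → E, giving E7.
F#maj7: root F# up a minor seventh → E, giving Emaj7.
C#6: root C# up a minor seventh → B, giving B6.
Bsus4: root B up a minor seventh → A, giving Asus4.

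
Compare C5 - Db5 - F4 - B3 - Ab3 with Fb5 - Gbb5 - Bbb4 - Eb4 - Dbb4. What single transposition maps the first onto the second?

From C5 to Fb5 is 4 letter names — a fourth of some quality.
C5 to Fb5 is 4 semitones, which makes it a diminished fourth; the second version is higher, so the direction is up.
Checking another pair — Ab3 → Dbb4 — gives the same interval.

up a diminished fourth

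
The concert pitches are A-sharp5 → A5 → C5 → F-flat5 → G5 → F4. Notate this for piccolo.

Written C4 sounds as C5 on the piccolo, so concert pitches are written a perfect octave down.
A#5 -> A#4
A5 -> A4
C5 -> C4
Fb5 -> Fb4
G5 -> G4
F4 -> F3

A#4 A4 C4 Fb4 G4 F3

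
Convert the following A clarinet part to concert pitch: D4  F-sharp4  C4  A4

B3 D#4 A3 F#4

Written C4 on the A clarinet sounds as A3, a minor third lower; apply that shift to every note.
D4 → B3
F#4 → D#4
C4 → A3
A4 → F#4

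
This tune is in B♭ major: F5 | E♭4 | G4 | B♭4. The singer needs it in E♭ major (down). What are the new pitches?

From B♭ down to E♭ is a perfect fifth; apply that to each pitch.
F5 -> Bb4
Eb4 -> Ab3
G4 -> C4
Bb4 -> Eb4

Bb4 Ab3 C4 Eb4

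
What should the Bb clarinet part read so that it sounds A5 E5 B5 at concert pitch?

B5 F#5 C#6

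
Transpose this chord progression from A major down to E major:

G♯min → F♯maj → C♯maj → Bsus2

D#min C#maj G#maj F#sus2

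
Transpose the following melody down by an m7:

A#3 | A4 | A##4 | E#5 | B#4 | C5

A minor seventh down from A#3 gives B#2.
A minor seventh down from A4 gives B3.
A##4: a seventh down reaches B, and 10 semitones makes it B##3.
E#5 down a minor seventh is F##4.
B#4: a seventh down reaches C, and 10 semitones makes it C##4.
C5 down a minor seventh is D4.

B#2 B3 B##3 F##4 C##4 D4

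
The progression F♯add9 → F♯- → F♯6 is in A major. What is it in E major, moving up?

A major up to E major is a perfect fifth; each chord root moves by that interval while the quality stays the same.
F♯add9: root F♯ up a perfect fifth → C#, giving C#add9.
F♯-: root F♯ up a perfect fifth → C#, giving C#-.
F♯6: root F♯ up a perfect fifth → C#, giving C#6.

C#add9 C#- C#6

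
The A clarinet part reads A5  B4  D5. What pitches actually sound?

F#5 G#4 B4

Written C4 on the A clarinet sounds as A3, a minor third lower; apply that shift to every note.
A5 -> F#5
B4 -> G#4
D5 -> B4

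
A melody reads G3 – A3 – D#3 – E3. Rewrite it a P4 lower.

G3 down a perfect fourth is D3.
A3 down a perfect fourth is E3.
D#3 down a perfect fourth is A#2.
E3 down a perfect fourth is B2.

D3 E3 A#2 B2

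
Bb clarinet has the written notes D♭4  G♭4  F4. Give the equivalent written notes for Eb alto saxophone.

Ab4 Db5 C5

First find concert pitch: the Bb clarinet sounds a major second below written, so D♭4 G♭4 F4 sounds Cb4 Fb4 Eb4.
Then write for Eb alto saxophone: it sounds a major sixth below written, so the part must be a major sixth above concert.
Cb4 → Ab4
Fb4 → Db5
Eb4 → C5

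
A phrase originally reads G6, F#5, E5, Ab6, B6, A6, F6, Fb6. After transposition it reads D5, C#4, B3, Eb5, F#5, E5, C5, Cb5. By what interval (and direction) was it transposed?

down a perfect eleventh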